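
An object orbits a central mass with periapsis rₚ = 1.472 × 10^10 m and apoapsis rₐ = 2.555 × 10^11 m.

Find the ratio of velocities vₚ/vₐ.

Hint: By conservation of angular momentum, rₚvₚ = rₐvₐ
rₚ = 1.472 × 10^10 m
rₐ = 2.555 × 10^11 m
rₚvₚ = rₐvₐ  ⇒  vₚ/vₐ = rₐ/rₚ
vₚ/vₐ = (2.555 × 10^11) / (1.472 × 10^10) = 17.3573

Final answer: vₚ/vₐ = 17.36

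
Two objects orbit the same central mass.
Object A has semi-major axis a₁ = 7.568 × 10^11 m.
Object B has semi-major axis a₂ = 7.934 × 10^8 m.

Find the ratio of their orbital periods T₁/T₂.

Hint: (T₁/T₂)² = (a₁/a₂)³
a₁ = 7.568 × 10^11 m
a₂ = 7.934 × 10^8 m
a₁/a₂ = 953.869
T₁/T₂ = (a₁/a₂)^(3/2) = (953.869)^1.5 = 29460

Final answer: T₁/T₂ = 2.946 × 10^4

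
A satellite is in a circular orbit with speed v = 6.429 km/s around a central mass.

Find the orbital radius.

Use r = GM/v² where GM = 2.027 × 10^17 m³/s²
v = 6.429 km/s = 6429 m/s
GM = 2.027 × 10^17 m³/s²
v² = 4.1332 × 10^7 m²/s²
r = GM/v² = (2.027 × 10^17) / (4.1332 × 10^7) = 4.90419 × 10^9 m ≈ 4.904 Gm

Final answer: 4.904 Gm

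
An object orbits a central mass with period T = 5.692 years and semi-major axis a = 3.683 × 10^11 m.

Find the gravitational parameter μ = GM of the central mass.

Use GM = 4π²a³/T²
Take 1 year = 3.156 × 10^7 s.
T = 5.692 years = 1.7964 × 10^8 s
a = 3.683 × 10^11 m
a³ = 4.9958 × 10^34 m³
T² = 3.22704 × 10^16 s²
GM = 4π² × (4.9958 × 10^34) / (3.22704 × 10^16) = 6.11169 × 10^19 m³/s²
GM ≈ 6.112 × 10^19 m³/s²

Final answer: GM = 6.112 × 10^19 m³/s²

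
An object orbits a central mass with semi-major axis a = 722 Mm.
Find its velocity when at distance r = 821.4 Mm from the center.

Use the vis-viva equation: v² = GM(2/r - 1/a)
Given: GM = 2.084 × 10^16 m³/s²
a = 722 Mm = 7.22 × 10^8 m
r = 821.4 Mm = 8.214 × 10^8 m
GM = 2.084 × 10^16 m³/s²
2/r − 1/a = 2.43487 × 10^-9 − 1.38504 × 10^-9 = 1.04983 × 10^-9 m⁻¹
v² = GM (2/r − 1/a) = 2.18784 × 10^7 m²/s²
v = 4677.43 m/s ≈ 4.677 km/s

Final answer: 4.677 km/s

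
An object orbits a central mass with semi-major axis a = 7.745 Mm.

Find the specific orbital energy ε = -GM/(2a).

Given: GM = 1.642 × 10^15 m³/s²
a = 7.745 Mm = 7.745 × 10^6 m
GM = 1.642 × 10^15 m³/s²
2a = 1.549 × 10^7 m
ε = −GM/(2a) = -1.06004 × 10^8 J/kg ≈ -106 MJ/kg

Final answer: -106 MJ/kg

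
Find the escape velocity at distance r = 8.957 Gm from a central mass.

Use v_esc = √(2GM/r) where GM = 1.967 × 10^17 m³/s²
r = 8.957 Gm = 8.957 × 10^9 m
GM = 1.967 × 10^17 m³/s²
2GM/r = 2 × (1.967 × 10^17) / (8.957 × 10^9) = 4.3921 × 10^7 m²/s²
v_esc = √(2GM/r) = 6627.29 m/s ≈ 6.627 km/s

Final answer: 6.627 km/s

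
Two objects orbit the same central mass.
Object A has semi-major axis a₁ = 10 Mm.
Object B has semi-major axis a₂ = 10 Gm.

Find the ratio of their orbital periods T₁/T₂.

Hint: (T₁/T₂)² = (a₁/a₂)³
a₁ = 10 Mm = 1 × 10^7 m
a₂ = 10 Gm = 1 × 10^10 m
a₁/a₂ = 0.001
T₁/T₂ = (a₁/a₂)^(3/2) = (0.001)^1.5 = 3.16228 × 10^-5

Final answer: T₁/T₂ = 3.162 × 10^-5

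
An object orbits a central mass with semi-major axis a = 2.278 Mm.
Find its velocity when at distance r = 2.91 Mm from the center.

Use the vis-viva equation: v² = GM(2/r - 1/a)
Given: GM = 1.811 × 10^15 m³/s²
a = 2.278 Mm = 2.278 × 10^6 m
r = 2.91 Mm = 2.91 × 10^6 m
GM = 1.811 × 10^15 m³/s²
2/r − 1/a = 6.87285 × 10^-7 − 4.38982 × 10^-7 = 2.48304 × 10^-7 m⁻¹
v² = GM (2/r − 1/a) = 4.49678 × 10^8 m²/s²
v = 21205.6 m/s ≈ 21.21 km/s

Final answer: 21.21 km/s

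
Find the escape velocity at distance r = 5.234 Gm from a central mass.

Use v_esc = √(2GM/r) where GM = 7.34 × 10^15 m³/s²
r = 5.234 Gm = 5.234 × 10^9 m
GM = 7.34 × 10^15 m³/s²
2GM/r = 2 × (7.34 × 10^15) / (5.234 × 10^9) = 2.80474 × 10^6 m²/s²
v_esc = √(2GM/r) = 1674.74 m/s ≈ 1.675 km/s

Final answer: 1.675 km/s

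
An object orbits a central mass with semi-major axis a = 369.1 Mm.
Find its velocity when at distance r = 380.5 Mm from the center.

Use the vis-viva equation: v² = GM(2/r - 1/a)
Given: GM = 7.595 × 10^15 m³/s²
a = 369.1 Mm = 3.691 × 10^8 m
r = 380.5 Mm = 3.805 × 10^8 m
GM = 7.595 × 10^15 m³/s²
2/r − 1/a = 5.25624 × 10^-9 − 2.70929 × 10^-9 = 2.54695 × 10^-9 m⁻¹
v² = GM (2/r − 1/a) = 1.93441 × 10^7 m²/s²
v = 4398.19 m/s ≈ 4.398 km/s

Final answer: 4.398 km/s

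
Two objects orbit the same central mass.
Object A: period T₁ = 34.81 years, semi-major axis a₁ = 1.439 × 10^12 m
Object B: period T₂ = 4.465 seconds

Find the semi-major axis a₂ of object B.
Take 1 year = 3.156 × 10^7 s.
T₁ = 34.81 years = 1.0986 × 10^9 s
T₂ = 4.465 seconds
a₁ = 1.439 × 10^12 m
Kepler's third law: (T₂/T₁)² = (a₂/a₁)³  ⇒  a₂ = a₁ (T₂/T₁)^(2/3)
T₂/T₁ = 4.06425 × 10^-9
(T₂/T₁)^(2/3) = 2.54675 × 10^-6
a₂ = 1.439 × 10^12 m × 2.54675 × 10^-6 = 3.66478 × 10^6 m ≈ 3.665 × 10^6 m

Final answer: a₂ = 3.665 × 10^6 m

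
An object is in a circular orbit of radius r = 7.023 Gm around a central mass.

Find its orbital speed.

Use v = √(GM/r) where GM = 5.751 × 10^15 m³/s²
r = 7.023 Gm = 7.023 × 10^9 m
GM = 5.751 × 10^15 m³/s²
GM/r = (5.751 × 10^15) / (7.023 × 10^9) = 818881 m²/s²
v = √(GM/r) = 904.92 m/s ≈ 904.9 m/s

Final answer: 904.9 m/s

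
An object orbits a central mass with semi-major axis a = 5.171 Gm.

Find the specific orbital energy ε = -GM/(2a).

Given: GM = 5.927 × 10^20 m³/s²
a = 5.171 Gm = 5.171 × 10^9 m
GM = 5.927 × 10^20 m³/s²
2a = 1.0342 × 10^10 m
ε = −GM/(2a) = -5.731 × 10^10 J/kg ≈ -57.31 GJ/kg

Final answer: -57.31 GJ/kg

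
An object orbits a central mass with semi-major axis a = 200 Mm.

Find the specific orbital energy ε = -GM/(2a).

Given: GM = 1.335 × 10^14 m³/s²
a = 200 Mm = 2 × 10^8 m
GM = 1.335 × 10^14 m³/s²
2a = 4 × 10^8 m
ε = −GM/(2a) = -333750 J/kg ≈ -333.8 kJ/kg

Final answer: -333.8 kJ/kg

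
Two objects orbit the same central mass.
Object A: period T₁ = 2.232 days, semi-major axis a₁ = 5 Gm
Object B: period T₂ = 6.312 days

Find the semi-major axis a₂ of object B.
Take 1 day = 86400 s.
T₁ = 2.232 days = 192845 s
T₂ = 6.312 days = 545357 s
a₁ = 5 Gm = 5 × 10^9 m
Kepler's third law: (T₂/T₁)² = (a₂/a₁)³  ⇒  a₂ = a₁ (T₂/T₁)^(2/3)
T₂/T₁ = 2.82796
(T₂/T₁)^(2/3) = 1.99978
a₂ = 5 × 10^9 m × 1.99978 = 9.99889 × 10^9 m ≈ 9.999 Gm

Final answer: a₂ = 9.999 Gm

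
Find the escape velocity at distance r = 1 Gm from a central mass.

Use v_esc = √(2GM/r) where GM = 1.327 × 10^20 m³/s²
r = 1 Gm = 1 × 10^9 m
GM = 1.327 × 10^20 m³/s²
2GM/r = 2 × (1.327 × 10^20) / (1 × 10^9) = 2.654 × 10^11 m²/s²
v_esc = √(2GM/r) = 515170 m/s ≈ 515.2 km/s

Final answer: 515.2 km/s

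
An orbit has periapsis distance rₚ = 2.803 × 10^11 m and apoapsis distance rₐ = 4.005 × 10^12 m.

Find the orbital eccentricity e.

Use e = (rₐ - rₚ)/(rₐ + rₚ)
rₚ = 2.803 × 10^11 m
rₐ = 4.005 × 10^12 m
rₐ − rₚ = 3.7247 × 10^12 m
rₐ + rₚ = 4.2853 × 10^12 m
e = (rₐ − rₚ)/(rₐ + rₚ) = 0.869181

Final answer: e = 0.8692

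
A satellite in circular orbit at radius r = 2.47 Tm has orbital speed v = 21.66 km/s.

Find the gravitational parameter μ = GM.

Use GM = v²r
r = 2.47 Tm = 2.47 × 10^12 m
v = 21.66 km/s = 21660 m/s
v² = 4.69156 × 10^8 m²/s²
GM = v²r = 4.69156 × 10^8 × 2.47 × 10^12 = 1.15881 × 10^21 m³/s²
GM ≈ 1.159 × 10^21 m³/s²

Final answer: GM = 1.159 × 10^21 m³/s²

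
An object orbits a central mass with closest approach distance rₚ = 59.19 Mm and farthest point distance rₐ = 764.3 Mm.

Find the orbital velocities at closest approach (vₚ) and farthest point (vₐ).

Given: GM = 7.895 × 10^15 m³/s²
rₚ = 59.19 Mm = 5.919 × 10^7 m
rₐ = 764.3 Mm = 7.643 × 10^8 m
GM = 7.895 × 10^15 m³/s²
a = (rₚ + rₐ)/2 = 4.11745 × 10^8 m
Vis-viva: v² = GM (2/r − 1/a)
vₚ² = 7.895 × 10^15 × (3.37895 × 10^-8 − 2.42869 × 10^-9) = 2.47594 × 10^8 m²/s²
vₚ = 15735.1 m/s ≈ 15.74 km/s
vₐ² = 7.895 × 10^15 × (2.61677 × 10^-9 − 2.42869 × 10^-9) = 1.48494 × 10^6 m²/s²
vₐ = 1218.58 m/s ≈ 1.219 km/s

Final answer: vₚ = 15.74 km/s, vₐ = 1.219 km/s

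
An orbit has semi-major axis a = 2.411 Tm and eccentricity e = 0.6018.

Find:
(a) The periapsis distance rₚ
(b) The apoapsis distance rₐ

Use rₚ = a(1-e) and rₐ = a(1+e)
a = 2.411 Tm = 2.411 × 10^12 m
e = 0.6018:  1 − e = 0.3982,  1 + e = 1.6018
(a) rₚ = a(1 − e) = 2.411 × 10^12 m × 0.3982 = 9.6006 × 10^11 m ≈ 960.1 Gm
(b) rₐ = a(1 + e) = 2.411 × 10^12 m × 1.6018 = 3.86194 × 10^12 m ≈ 3.862 Tm

Final answer:
(a) rₚ = 960.1 Gm
(b) rₐ = 3.862 Tm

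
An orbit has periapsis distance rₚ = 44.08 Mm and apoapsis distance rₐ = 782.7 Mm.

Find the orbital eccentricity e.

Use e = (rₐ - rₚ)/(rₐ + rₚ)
rₚ = 44.08 Mm = 4.408 × 10^7 m
rₐ = 782.7 Mm = 7.827 × 10^8 m
rₐ − rₚ = 7.3862 × 10^8 m
rₐ + rₚ = 8.2678 × 10^8 m
e = (rₐ − rₚ)/(rₐ + rₚ) = 0.893369

Final answer: e = 0.8934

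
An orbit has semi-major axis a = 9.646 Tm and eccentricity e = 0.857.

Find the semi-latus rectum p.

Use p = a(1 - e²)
a = 9.646 Tm = 9.646 × 10^12 m
e = 0.857,  e² = 0.734449,  1 − e² = 0.265551
p = a(1 − e²) = 9.646 × 10^12 m × 0.265551 = 2.5615 × 10^12 m ≈ 2.562 Tm

Final answer: p = 2.562 Tm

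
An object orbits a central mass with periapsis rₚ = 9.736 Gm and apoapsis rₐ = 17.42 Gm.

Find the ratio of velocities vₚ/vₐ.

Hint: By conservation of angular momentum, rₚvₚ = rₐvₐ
rₚ = 9.736 Gm = 9.736 × 10^9 m
rₐ = 17.42 Gm = 1.742 × 10^10 m
rₚvₚ = rₐvₐ  ⇒  vₚ/vₐ = rₐ/rₚ
vₚ/vₐ = (1.742 × 10^10) / (9.736 × 10^9) = 1.78924

Final answer: vₚ/vₐ = 1.789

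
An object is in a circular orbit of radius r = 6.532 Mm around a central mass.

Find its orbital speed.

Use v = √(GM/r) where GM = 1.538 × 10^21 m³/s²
r = 6.532 Mm = 6.532 × 10^6 m
GM = 1.538 × 10^21 m³/s²
GM/r = (1.538 × 10^21) / (6.532 × 10^6) = 2.35456 × 10^14 m²/s²
v = √(GM/r) = 1.53446 × 10^7 m/s ≈ 1.534 × 10^4 km/s

Final answer: 1.534 × 10^4 km/s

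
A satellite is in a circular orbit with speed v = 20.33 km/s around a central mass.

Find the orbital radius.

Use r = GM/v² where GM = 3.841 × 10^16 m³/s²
v = 20.33 km/s = 20330 m/s
GM = 3.841 × 10^16 m³/s²
v² = 4.13309 × 10^8 m²/s²
r = GM/v² = (3.841 × 10^16) / (4.13309 × 10^8) = 9.29329 × 10^7 m ≈ 9.293 × 10^7 m

Final answer: 9.293 × 10^7 m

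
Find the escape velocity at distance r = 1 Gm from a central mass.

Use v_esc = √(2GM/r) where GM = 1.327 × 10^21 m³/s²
r = 1 Gm = 1 × 10^9 m
GM = 1.327 × 10^21 m³/s²
2GM/r = 2 × (1.327 × 10^21) / (1 × 10^9) = 2.654 × 10^12 m²/s²
v_esc = √(2GM/r) = 1.62911 × 10^6 m/s ≈ 1629 km/s

Final answer: 1629 km/s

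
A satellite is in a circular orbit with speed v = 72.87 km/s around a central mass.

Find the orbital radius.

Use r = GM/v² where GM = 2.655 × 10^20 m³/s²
v = 72.87 km/s = 72870 m/s
GM = 2.655 × 10^20 m³/s²
v² = 5.31004 × 10^9 m²/s²
r = GM/v² = (2.655 × 10^20) / (5.31004 × 10^9) = 4.99997 × 10^10 m ≈ 50 Gm

Final answer: 50 Gm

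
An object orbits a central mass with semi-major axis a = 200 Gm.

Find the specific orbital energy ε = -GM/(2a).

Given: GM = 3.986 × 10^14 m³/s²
a = 200 Gm = 2 × 10^11 m
GM = 3.986 × 10^14 m³/s²
2a = 4 × 10^11 m
ε = −GM/(2a) = -996.5 J/kg ≈ -996.5 J/kg

Final answer: -996.5 J/kg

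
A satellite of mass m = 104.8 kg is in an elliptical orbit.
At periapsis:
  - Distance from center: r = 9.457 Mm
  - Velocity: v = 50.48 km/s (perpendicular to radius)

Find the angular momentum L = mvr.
r = 9.457 Mm = 9.457 × 10^6 m
v = 50.48 km/s = 50480 m/s
vr = 50480 × 9.457 × 10^6 = 4.77389 × 10^11 m²/s
L = m × vr = 104.8 × 4.77389 × 10^11 = 5.00304 × 10^13 kg·m²/s ≈ 5.003 × 10^13 kg·m²/s

Final answer: L = 5.003 × 10^13 kg·m²/s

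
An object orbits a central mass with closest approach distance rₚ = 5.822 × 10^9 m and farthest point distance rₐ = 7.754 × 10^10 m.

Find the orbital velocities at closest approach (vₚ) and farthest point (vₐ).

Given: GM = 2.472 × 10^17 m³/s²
rₚ = 5.822 × 10^9 m
rₐ = 7.754 × 10^10 m
GM = 2.472 × 10^17 m³/s²
a = (rₚ + rₐ)/2 = 4.1681 × 10^10 m
Vis-viva: v² = GM (2/r − 1/a)
vₚ² = 2.472 × 10^17 × (3.43525 × 10^-10 − 2.39917 × 10^-11) = 7.89885 × 10^7 m²/s²
vₚ = 8887.55 m/s ≈ 8.888 km/s
vₐ² = 2.472 × 10^17 × (2.57931 × 10^-11 − 2.39917 × 10^-11) = 445304 m²/s²
vₐ = 667.311 m/s ≈ 667.3 m/s

Final answer: vₚ = 8.888 km/s, vₐ = 667.3 m/s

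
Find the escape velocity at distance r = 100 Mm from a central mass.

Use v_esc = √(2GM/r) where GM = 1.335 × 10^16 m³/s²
r = 100 Mm = 1 × 10^8 m
GM = 1.335 × 10^16 m³/s²
2GM/r = 2 × (1.335 × 10^16) / (1 × 10^8) = 2.67 × 10^8 m²/s²
v_esc = √(2GM/r) = 16340.1 m/s ≈ 16.34 km/s

Final answer: 16.34 km/s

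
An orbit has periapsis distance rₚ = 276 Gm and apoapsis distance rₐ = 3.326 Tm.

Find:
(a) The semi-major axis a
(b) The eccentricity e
rₚ = 276 Gm = 2.76 × 10^11 m
rₐ = 3.326 Tm = 3.326 × 10^12 m
(a) a = (rₚ + rₐ)/2 = 1.801 × 10^12 m ≈ 1.801 Tm
(b) e = (rₐ − rₚ)/(rₐ + rₚ) = (3.05 × 10^12) / (3.602 × 10^12) = 0.846752

Final answer:
(a) a = 1.801 Tm
(b) e = 0.8468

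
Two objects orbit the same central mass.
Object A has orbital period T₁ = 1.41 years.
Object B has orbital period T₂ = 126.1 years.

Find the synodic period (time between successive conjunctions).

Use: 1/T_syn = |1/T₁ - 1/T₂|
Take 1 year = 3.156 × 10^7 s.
T₁ = 1.41 years = 4.44996 × 10^7 s
T₂ = 126.1 years = 3.97972 × 10^9 s
1/T₁ = 2.24721 × 10^-8 s⁻¹
1/T₂ = 2.51274 × 10^-10 s⁻¹
|1/T₁ − 1/T₂| = 2.22208 × 10^-8 s⁻¹
T_syn = 1 / |1/T₁ − 1/T₂| = 4.50028 × 10^7 s ≈ 1.426 years

Final answer: T_syn = 1.426 years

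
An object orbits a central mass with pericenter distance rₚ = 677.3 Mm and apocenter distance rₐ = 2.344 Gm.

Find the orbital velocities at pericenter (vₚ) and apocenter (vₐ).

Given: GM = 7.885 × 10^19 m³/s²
rₚ = 677.3 Mm = 6.773 × 10^8 m
rₐ = 2.344 Gm = 2.344 × 10^9 m
GM = 7.885 × 10^19 m³/s²
a = (rₚ + rₐ)/2 = 1.51065 × 10^9 m
Vis-viva: v² = GM (2/r − 1/a)
vₚ² = 7.885 × 10^19 × (2.9529 × 10^-9 − 6.61967 × 10^-10) = 1.8064 × 10^11 m²/s²
vₚ = 425018 m/s ≈ 425 km/s
vₐ² = 7.885 × 10^19 × (8.53242 × 10^-10 − 6.61967 × 10^-10) = 1.50821 × 10^10 m²/s²
vₐ = 122809 m/s ≈ 122.8 km/s

Final answer: vₚ = 425 km/s, vₐ = 122.8 km/s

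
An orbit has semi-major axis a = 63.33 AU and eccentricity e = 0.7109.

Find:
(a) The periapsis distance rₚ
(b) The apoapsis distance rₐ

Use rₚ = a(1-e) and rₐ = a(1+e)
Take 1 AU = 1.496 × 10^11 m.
a = 63.33 AU = 9.47417 × 10^12 m
e = 0.7109:  1 − e = 0.2891,  1 + e = 1.7109
(a) rₚ = a(1 − e) = 9.47417 × 10^12 m × 0.2891 = 2.73898 × 10^12 m ≈ 18.31 AU
(b) rₐ = a(1 + e) = 9.47417 × 10^12 m × 1.7109 = 1.62094 × 10^13 m ≈ 108.4 AU

Final answer:
(a) rₚ = 18.31 AU
(b) rₐ = 108.4 AU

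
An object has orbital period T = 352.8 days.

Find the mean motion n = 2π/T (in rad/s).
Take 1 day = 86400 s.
T = 352.8 days = 3.04819 × 10^7 s
n = 2π / (3.04819 × 10^7 s) = 2.06128 × 10^-7 rad/s ≈ 2.061 × 10^-7 rad/s

Final answer: n = 2.061 × 10^-7 rad/s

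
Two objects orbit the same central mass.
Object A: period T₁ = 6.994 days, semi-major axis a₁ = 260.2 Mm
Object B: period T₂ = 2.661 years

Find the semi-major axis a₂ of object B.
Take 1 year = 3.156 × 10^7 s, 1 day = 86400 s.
T₁ = 6.994 days = 604282 s
T₂ = 2.661 years = 8.39812 × 10^7 s
a₁ = 260.2 Mm = 2.602 × 10^8 m
Kepler's third law: (T₂/T₁)² = (a₂/a₁)³  ⇒  a₂ = a₁ (T₂/T₁)^(2/3)
T₂/T₁ = 138.977
(T₂/T₁)^(2/3) = 26.8305
a₂ = 2.602 × 10^8 m × 26.8305 = 6.98129 × 10^9 m ≈ 6.981 Gm

Final answer: a₂ = 6.981 Gm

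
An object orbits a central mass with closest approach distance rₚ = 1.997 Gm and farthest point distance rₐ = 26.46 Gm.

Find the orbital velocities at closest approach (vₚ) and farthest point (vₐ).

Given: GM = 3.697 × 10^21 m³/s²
rₚ = 1.997 Gm = 1.997 × 10^9 m
rₐ = 26.46 Gm = 2.646 × 10^10 m
GM = 3.697 × 10^21 m³/s²
a = (rₚ + rₐ)/2 = 1.42285 × 10^10 m
Vis-viva: v² = GM (2/r − 1/a)
vₚ² = 3.697 × 10^21 × (1.0015 × 10^-9 − 7.02815 × 10^-11) = 3.44272 × 10^12 m²/s²
vₚ = 1.85546 × 10^6 m/s ≈ 1855 km/s
vₐ² = 3.697 × 10^21 × (7.55858 × 10^-11 − 7.02815 × 10^-11) = 1.961 × 10^10 m²/s²
vₐ = 140036 m/s ≈ 140 km/s

Final answer: vₚ = 1855 km/s, vₐ = 140 km/s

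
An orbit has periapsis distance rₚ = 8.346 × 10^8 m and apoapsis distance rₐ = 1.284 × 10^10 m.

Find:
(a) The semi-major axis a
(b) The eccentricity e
rₚ = 8.346 × 10^8 m
rₐ = 1.284 × 10^10 m
(a) a = (rₚ + rₐ)/2 = 6.8373 × 10^9 m ≈ 6.837 × 10^9 m
(b) e = (rₐ − rₚ)/(rₐ + rₚ) = (1.20054 × 10^10) / (1.36746 × 10^10) = 0.877934

Final answer:
(a) a = 6.837 × 10^9 m
(b) e = 0.8779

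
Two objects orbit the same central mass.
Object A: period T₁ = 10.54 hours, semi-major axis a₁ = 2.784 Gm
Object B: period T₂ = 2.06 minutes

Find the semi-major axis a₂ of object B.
T₁ = 10.54 hours = 37944 s
T₂ = 2.06 minutes = 123.6 s
a₁ = 2.784 Gm = 2.784 × 10^9 m
Kepler's third law: (T₂/T₁)² = (a₂/a₁)³  ⇒  a₂ = a₁ (T₂/T₁)^(2/3)
T₂/T₁ = 0.00325743
(T₂/T₁)^(2/3) = 0.0219744
a₂ = 2.784 × 10^9 m × 0.0219744 = 6.11767 × 10^7 m ≈ 61.18 Mm

Final answer: a₂ = 61.18 Mm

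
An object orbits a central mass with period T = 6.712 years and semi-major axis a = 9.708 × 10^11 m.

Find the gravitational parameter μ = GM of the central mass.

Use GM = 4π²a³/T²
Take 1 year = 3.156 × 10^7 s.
T = 6.712 years = 2.11831 × 10^8 s
a = 9.708 × 10^11 m
a³ = 9.14933 × 10^35 m³
T² = 4.48723 × 10^16 s²
GM = 4π² × (9.14933 × 10^35) / (4.48723 × 10^16) = 8.04954 × 10^20 m³/s²
GM ≈ 8.05 × 10^20 m³/s²

Final answer: GM = 8.05 × 10^20 m³/s²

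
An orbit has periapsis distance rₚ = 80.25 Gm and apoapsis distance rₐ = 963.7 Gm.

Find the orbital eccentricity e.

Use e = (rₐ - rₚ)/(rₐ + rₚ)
rₚ = 80.25 Gm = 8.025 × 10^10 m
rₐ = 963.7 Gm = 9.637 × 10^11 m
rₐ − rₚ = 8.8345 × 10^11 m
rₐ + rₚ = 1.04395 × 10^12 m
e = (rₐ − rₚ)/(rₐ + rₚ) = 0.846257

Final answer: e = 0.8463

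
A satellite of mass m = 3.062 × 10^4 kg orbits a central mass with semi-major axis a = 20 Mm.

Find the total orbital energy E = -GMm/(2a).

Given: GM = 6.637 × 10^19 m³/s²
a = 20 Mm = 2 × 10^7 m
GM = 6.637 × 10^19 m³/s²
2a = 4 × 10^7 m
GMm = 6.637 × 10^19 × 30620 = 2.03225 × 10^24 m³·kg/s²
E = −GMm/(2a) = -5.08062 × 10^16 J ≈ -50.81 PJ

Final answer: -50.81 PJ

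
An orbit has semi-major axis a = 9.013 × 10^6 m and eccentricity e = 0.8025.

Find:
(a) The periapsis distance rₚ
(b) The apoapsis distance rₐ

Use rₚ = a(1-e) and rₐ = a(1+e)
a = 9.013 × 10^6 m
e = 0.8025:  1 − e = 0.1975,  1 + e = 1.8025
(a) rₚ = a(1 − e) = 9.013 × 10^6 m × 0.1975 = 1.78007 × 10^6 m ≈ 1.78 × 10^6 m
(b) rₐ = a(1 + e) = 9.013 × 10^6 m × 1.8025 = 1.62459 × 10^7 m ≈ 1.625 × 10^7 m

Final answer:
(a) rₚ = 1.78 × 10^6 m
(b) rₐ = 1.625 × 10^7 m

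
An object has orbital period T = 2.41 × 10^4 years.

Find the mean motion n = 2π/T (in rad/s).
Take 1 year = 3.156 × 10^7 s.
T = 2.41 × 10^4 years = 7.60596 × 10^11 s
n = 2π / (7.60596 × 10^11 s) = 8.26087 × 10^-12 rad/s ≈ 8.261 × 10^-12 rad/s

Final answer: n = 8.261 × 10^-12 rad/s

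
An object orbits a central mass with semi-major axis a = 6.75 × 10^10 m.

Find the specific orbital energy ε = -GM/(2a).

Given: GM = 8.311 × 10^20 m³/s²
a = 6.75 × 10^10 m
GM = 8.311 × 10^20 m³/s²
2a = 1.35 × 10^11 m
ε = −GM/(2a) = -6.1563 × 10^9 J/kg ≈ -6.156 GJ/kg

Final answer: -6.156 GJ/kg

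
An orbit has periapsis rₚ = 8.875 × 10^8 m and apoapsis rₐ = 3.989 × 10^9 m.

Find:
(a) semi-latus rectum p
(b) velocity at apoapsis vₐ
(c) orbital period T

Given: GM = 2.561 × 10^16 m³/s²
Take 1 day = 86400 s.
rₚ = 8.875 × 10^8 m
rₐ = 3.989 × 10^9 m
GM = 2.561 × 10^16 m³/s²
a = (rₚ + rₐ)/2 = 2.43825 × 10^9 m
e = (rₐ − rₚ)/(rₐ + rₚ) = (3.1015 × 10^9) / (4.8765 × 10^9) = 0.636009
(a) 1 − e² = 0.595492;  p = a(1 − e²) = 2.43825 × 10^9 × 0.595492 = 1.45196 × 10^9 m ≈ 1.452 × 10^9 m
(b) vₐ² = GM (2/rₐ − 1/a) = 2.561 × 10^16 × (5.01379 × 10^-10 − 4.1013 × 10^-10) = 2.33688 × 10^6 m²/s²;  vₐ = 1528.68 m/s ≈ 1.529 km/s
(c) a³ = 1.44956 × 10^28 m³;  T = 2π √(a³/GM) = 2π × 752337 s = 4.72707 × 10^6 s ≈ 54.71 days

Final answer:
(a) semi-latus rectum p = 1.452 × 10^9 m
(b) velocity at apoapsis vₐ = 1.529 km/s
(c) orbital period T = 54.71 days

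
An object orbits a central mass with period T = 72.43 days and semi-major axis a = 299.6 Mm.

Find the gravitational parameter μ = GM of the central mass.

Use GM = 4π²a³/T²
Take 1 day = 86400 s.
T = 72.43 days = 6.25795 × 10^6 s
a = 299.6 Mm = 2.996 × 10^8 m
a³ = 2.68921 × 10^25 m³
T² = 3.9162 × 10^13 s²
GM = 4π² × (2.68921 × 10^25) / (3.9162 × 10^13) = 2.71095 × 10^13 m³/s²
GM ≈ 2.711 × 10^13 m³/s²

Final answer: GM = 2.711 × 10^13 m³/s²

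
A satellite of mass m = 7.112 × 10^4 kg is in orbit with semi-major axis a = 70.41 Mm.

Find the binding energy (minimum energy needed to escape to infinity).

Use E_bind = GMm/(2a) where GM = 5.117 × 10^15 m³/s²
a = 70.41 Mm = 7.041 × 10^7 m
GM = 5.117 × 10^15 m³/s²
m = 7.112 × 10^4 kg
GMm = 5.117 × 10^15 × 71120 = 3.63921 × 10^20 m³·kg/s²
2a = 1.4082 × 10^8 m
E_bind = GMm/(2a) = 2.5843 × 10^12 J ≈ 2.584 TJ

Final answer: 2.584 TJ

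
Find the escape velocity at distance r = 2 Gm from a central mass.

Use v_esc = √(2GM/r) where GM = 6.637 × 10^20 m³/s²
r = 2 Gm = 2 × 10^9 m
GM = 6.637 × 10^20 m³/s²
2GM/r = 2 × (6.637 × 10^20) / (2 × 10^9) = 6.637 × 10^11 m²/s²
v_esc = √(2GM/r) = 814678 m/s ≈ 814.7 km/s

Final answer: 814.7 km/s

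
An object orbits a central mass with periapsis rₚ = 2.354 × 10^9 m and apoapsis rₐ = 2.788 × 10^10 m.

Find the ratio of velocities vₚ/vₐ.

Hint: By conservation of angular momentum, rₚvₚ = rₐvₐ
rₚ = 2.354 × 10^9 m
rₐ = 2.788 × 10^10 m
rₚvₚ = rₐvₐ  ⇒  vₚ/vₐ = rₐ/rₚ
vₚ/vₐ = (2.788 × 10^10) / (2.354 × 10^9) = 11.8437

Final answer: vₚ/vₐ = 11.84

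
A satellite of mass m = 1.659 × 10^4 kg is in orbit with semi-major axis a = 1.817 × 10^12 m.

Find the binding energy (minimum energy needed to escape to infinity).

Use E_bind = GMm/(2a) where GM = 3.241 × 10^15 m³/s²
a = 1.817 × 10^12 m
GM = 3.241 × 10^15 m³/s²
m = 1.659 × 10^4 kg
GMm = 3.241 × 10^15 × 16590 = 5.37682 × 10^19 m³·kg/s²
2a = 3.634 × 10^12 m
E_bind = GMm/(2a) = 1.47959 × 10^7 J ≈ 14.8 MJ

Final answer: 14.8 MJ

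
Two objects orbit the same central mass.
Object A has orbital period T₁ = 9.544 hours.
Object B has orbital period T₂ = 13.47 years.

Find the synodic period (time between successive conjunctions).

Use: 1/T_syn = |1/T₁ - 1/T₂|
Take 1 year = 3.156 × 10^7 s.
T₁ = 9.544 hours = 34358.4 s
T₂ = 13.47 years = 4.25113 × 10^8 s
1/T₁ = 2.9105 × 10^-5 s⁻¹
1/T₂ = 2.35231 × 10^-9 s⁻¹
|1/T₁ − 1/T₂| = 2.91026 × 10^-5 s⁻¹
T_syn = 1 / |1/T₁ − 1/T₂| = 34361.2 s ≈ 9.545 hours

Final answer: T_syn = 9.545 hours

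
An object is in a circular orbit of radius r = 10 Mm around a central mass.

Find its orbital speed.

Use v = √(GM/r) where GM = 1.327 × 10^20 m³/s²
r = 10 Mm = 1 × 10^7 m
GM = 1.327 × 10^20 m³/s²
GM/r = (1.327 × 10^20) / (1 × 10^7) = 1.327 × 10^13 m²/s²
v = √(GM/r) = 3.6428 × 10^6 m/s ≈ 3643 km/s

Final answer: 3643 km/s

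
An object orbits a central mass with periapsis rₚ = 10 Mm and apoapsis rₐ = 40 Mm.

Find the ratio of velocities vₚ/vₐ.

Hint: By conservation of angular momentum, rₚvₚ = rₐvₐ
rₚ = 10 Mm = 1 × 10^7 m
rₐ = 40 Mm = 4 × 10^7 m
rₚvₚ = rₐvₐ  ⇒  vₚ/vₐ = rₐ/rₚ
vₚ/vₐ = (4 × 10^7) / (1 × 10^7) = 4

Final answer: vₚ/vₐ = 4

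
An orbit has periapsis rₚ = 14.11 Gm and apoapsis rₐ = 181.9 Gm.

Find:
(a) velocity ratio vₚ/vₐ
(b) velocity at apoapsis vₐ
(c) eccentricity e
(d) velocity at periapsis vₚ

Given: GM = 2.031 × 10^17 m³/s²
rₚ = 14.11 Gm = 1.411 × 10^10 m
rₐ = 181.9 Gm = 1.819 × 10^11 m
GM = 2.031 × 10^17 m³/s²
a = (rₚ + rₐ)/2 = 9.8005 × 10^10 m
e = (rₐ − rₚ)/(rₐ + rₚ) = (1.6779 × 10^11) / (1.9601 × 10^11) = 0.856028
(a) vₚ/vₐ = rₐ/rₚ (angular momentum) = (1.819 × 10^11) / (1.411 × 10^10) = 12.8916 ≈ 12.89
(b) vₐ² = GM (2/rₐ − 1/a) = 2.031 × 10^17 × (1.09951 × 10^-11 − 1.02036 × 10^-11) = 160752 m²/s²;  vₐ = 400.939 m/s ≈ 400.9 m/s
(c) e = 0.856028 ≈ 0.856
(d) vₚ² = GM (2/rₚ − 1/a) = 2.031 × 10^17 × (1.41743 × 10^-10 − 1.02036 × 10^-11) = 2.67158 × 10^7 m²/s²;  vₚ = 5168.73 m/s ≈ 5.169 km/s

Final answer:
(a) velocity ratio vₚ/vₐ = 12.89
(b) velocity at apoapsis vₐ = 400.9 m/s
(c) eccentricity e = 0.856
(d) velocity at periapsis vₚ = 5.169 km/s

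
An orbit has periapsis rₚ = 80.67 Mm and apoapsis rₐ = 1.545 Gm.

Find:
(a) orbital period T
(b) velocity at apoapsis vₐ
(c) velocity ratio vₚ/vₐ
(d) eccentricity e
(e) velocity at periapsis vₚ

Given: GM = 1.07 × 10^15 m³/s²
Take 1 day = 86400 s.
rₚ = 80.67 Mm = 8.067 × 10^7 m
rₐ = 1.545 Gm = 1.545 × 10^9 m
GM = 1.07 × 10^15 m³/s²
a = (rₚ + rₐ)/2 = 8.12835 × 10^8 m
e = (rₐ − rₚ)/(rₐ + rₚ) = (1.46433 × 10^9) / (1.62567 × 10^9) = 0.900755
(a) a³ = 5.37041 × 10^26 m³;  T = 2π √(a³/GM) = 2π × 708454 s = 4.45135 × 10^6 s ≈ 51.52 days
(b) vₐ² = GM (2/rₐ − 1/a) = 1.07 × 10^15 × (1.2945 × 10^-9 − 1.23026 × 10^-9) = 68732.9 m²/s²;  vₐ = 262.17 m/s ≈ 262.2 m/s
(c) vₚ/vₐ = rₐ/rₚ (angular momentum) = (1.545 × 10^9) / (8.067 × 10^7) = 19.1521 ≈ 19.15
(d) e = 0.900755 ≈ 0.9008
(e) vₚ² = GM (2/rₚ − 1/a) = 1.07 × 10^15 × (2.47924 × 10^-8 − 1.23026 × 10^-9) = 2.52114 × 10^7 m²/s²;  vₚ = 5021.1 m/s ≈ 5.021 km/s

Final answer:
(a) orbital period T = 51.52 days
(b) velocity at apoapsis vₐ = 262.2 m/s
(c) velocity ratio vₚ/vₐ = 19.15
(d) eccentricity e = 0.9008
(e) velocity at periapsis vₚ = 5.021 km/s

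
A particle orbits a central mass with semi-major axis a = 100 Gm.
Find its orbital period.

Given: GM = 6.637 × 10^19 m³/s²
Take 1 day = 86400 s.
a = 100 Gm = 1 × 10^11 m
GM = 6.637 × 10^19 m³/s²
a³ = 1 × 10^33 m³
T = 2π √(a³/GM) = 2π √((1 × 10^33) / (6.637 × 10^19)) = 2π × 3.88163 × 10^6 s
T = 2.4389 × 10^7 s ≈ 282.3 days

Final answer: 282.3 days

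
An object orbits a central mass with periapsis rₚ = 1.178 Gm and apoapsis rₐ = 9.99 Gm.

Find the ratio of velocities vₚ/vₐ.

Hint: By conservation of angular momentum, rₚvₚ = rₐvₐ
rₚ = 1.178 Gm = 1.178 × 10^9 m
rₐ = 9.99 Gm = 9.99 × 10^9 m
rₚvₚ = rₐvₐ  ⇒  vₚ/vₐ = rₐ/rₚ
vₚ/vₐ = (9.99 × 10^9) / (1.178 × 10^9) = 8.48048

Final answer: vₚ/vₐ = 8.48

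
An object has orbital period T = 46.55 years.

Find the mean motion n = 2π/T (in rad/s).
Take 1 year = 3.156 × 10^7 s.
T = 46.55 years = 1.46912 × 10^9 s
n = 2π / (1.46912 × 10^9 s) = 4.27684 × 10^-9 rad/s ≈ 4.277 × 10^-9 rad/s

Final answer: n = 4.277 × 10^-9 rad/s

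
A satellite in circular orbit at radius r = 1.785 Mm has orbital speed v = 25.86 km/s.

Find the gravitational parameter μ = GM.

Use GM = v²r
r = 1.785 Mm = 1.785 × 10^6 m
v = 25.86 km/s = 25860 m/s
v² = 6.6874 × 10^8 m²/s²
GM = v²r = 6.6874 × 10^8 × 1.785 × 10^6 = 1.1937 × 10^15 m³/s²
GM ≈ 1.194 × 10^15 m³/s²

Final answer: GM = 1.194 × 10^15 m³/s²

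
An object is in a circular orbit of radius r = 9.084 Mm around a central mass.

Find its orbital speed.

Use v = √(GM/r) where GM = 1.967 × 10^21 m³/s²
r = 9.084 Mm = 9.084 × 10^6 m
GM = 1.967 × 10^21 m³/s²
GM/r = (1.967 × 10^21) / (9.084 × 10^6) = 2.16535 × 10^14 m²/s²
v = √(GM/r) = 1.47151 × 10^7 m/s ≈ 1.472 × 10^4 km/s

Final answer: 1.472 × 10^4 km/s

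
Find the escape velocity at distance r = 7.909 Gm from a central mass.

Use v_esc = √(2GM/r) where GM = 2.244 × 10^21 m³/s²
r = 7.909 Gm = 7.909 × 10^9 m
GM = 2.244 × 10^21 m³/s²
2GM/r = 2 × (2.244 × 10^21) / (7.909 × 10^9) = 5.67455 × 10^11 m²/s²
v_esc = √(2GM/r) = 753296 m/s ≈ 753.3 km/s

Final answer: 753.3 km/s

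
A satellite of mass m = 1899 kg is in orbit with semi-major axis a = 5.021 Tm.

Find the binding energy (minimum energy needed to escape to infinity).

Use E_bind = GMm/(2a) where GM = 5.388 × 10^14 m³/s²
a = 5.021 Tm = 5.021 × 10^12 m
GM = 5.388 × 10^14 m³/s²
m = 1899 kg
GMm = 5.388 × 10^14 × 1899 = 1.02318 × 10^18 m³·kg/s²
2a = 1.0042 × 10^13 m
E_bind = GMm/(2a) = 101890 J ≈ 101.9 kJ

Final answer: 101.9 kJ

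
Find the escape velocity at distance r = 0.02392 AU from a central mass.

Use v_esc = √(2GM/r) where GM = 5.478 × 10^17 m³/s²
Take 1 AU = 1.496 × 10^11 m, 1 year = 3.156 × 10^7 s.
r = 0.02392 AU = 3.57843 × 10^9 m
GM = 5.478 × 10^17 m³/s²
2GM/r = 2 × (5.478 × 10^17) / (3.57843 × 10^9) = 3.06168 × 10^8 m²/s²
v_esc = √(2GM/r) = 17497.6 m/s ≈ 3.691 AU/year

Final answer: 3.691 AU/year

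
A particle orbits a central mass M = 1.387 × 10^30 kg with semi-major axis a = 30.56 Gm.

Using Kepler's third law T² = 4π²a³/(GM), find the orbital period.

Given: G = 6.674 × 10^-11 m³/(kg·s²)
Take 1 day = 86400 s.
M = 1.387 × 10^30 kg
GM = G × M = 6.674 × 10^-11 × 1.387 × 10^30 = 9.25684 × 10^19 m³/s²
a = 30.56 Gm = 3.056 × 10^10 m
a³ = 2.85404 × 10^31 m³
T = 2π √(a³/GM) = 2π √((2.85404 × 10^31) / (9.25684 × 10^19)) = 2π × 555263 s
T = 3.48882 × 10^6 s ≈ 40.38 days

Final answer: 40.38 days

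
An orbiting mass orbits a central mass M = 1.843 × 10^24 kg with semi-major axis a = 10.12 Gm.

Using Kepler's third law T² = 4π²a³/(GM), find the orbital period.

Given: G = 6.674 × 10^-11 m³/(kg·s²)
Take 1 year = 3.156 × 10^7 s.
M = 1.843 × 10^24 kg
GM = G × M = 6.674 × 10^-11 × 1.843 × 10^24 = 1.23002 × 10^14 m³/s²
a = 10.12 Gm = 1.012 × 10^10 m
a³ = 1.03643 × 10^30 m³
T = 2π √(a³/GM) = 2π √((1.03643 × 10^30) / (1.23002 × 10^14)) = 2π × 9.17941 × 10^7 s
T = 5.7676 × 10^8 s ≈ 18.28 years

Final answer: 18.28 years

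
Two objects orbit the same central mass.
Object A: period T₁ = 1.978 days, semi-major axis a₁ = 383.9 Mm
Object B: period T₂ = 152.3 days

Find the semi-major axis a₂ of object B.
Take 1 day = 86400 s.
T₁ = 1.978 days = 170899 s
T₂ = 152.3 days = 1.31587 × 10^7 s
a₁ = 383.9 Mm = 3.839 × 10^8 m
Kepler's third law: (T₂/T₁)² = (a₂/a₁)³  ⇒  a₂ = a₁ (T₂/T₁)^(2/3)
T₂/T₁ = 76.997
(T₂/T₁)^(2/3) = 18.0988
a₂ = 3.839 × 10^8 m × 18.0988 = 6.94812 × 10^9 m ≈ 6.948 Gm

Final answer: a₂ = 6.948 Gm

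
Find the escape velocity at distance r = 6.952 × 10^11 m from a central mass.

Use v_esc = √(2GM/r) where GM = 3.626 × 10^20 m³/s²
r = 6.952 × 10^11 m
GM = 3.626 × 10^20 m³/s²
2GM/r = 2 × (3.626 × 10^20) / (6.952 × 10^11) = 1.04315 × 10^9 m²/s²
v_esc = √(2GM/r) = 32297.9 m/s ≈ 32.3 km/s

Final answer: 32.3 km/s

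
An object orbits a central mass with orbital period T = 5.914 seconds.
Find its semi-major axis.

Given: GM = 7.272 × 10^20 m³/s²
T = 5.914 seconds
GM = 7.272 × 10^20 m³/s²
Kepler's third law: a³ = GM T² / (4π²)
T² = 34.9754 s²
a³ = (7.272 × 10^20) × 34.9754 / (4π²) = 6.44253 × 10^20 m³
a = (a³)^(1/3) = 8.63679 × 10^6 m ≈ 8.637 Mm

Final answer: 8.637 Mm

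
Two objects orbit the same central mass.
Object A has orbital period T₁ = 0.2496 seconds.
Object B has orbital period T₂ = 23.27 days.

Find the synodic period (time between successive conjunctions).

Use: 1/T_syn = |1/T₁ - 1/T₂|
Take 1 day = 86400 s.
T₁ = 0.2496 seconds
T₂ = 23.27 days = 2.01053 × 10^6 s
1/T₁ = 4.00641 s⁻¹
1/T₂ = 4.97382 × 10^-7 s⁻¹
|1/T₁ − 1/T₂| = 4.00641 s⁻¹
T_syn = 1 / |1/T₁ − 1/T₂| = 0.2496 s ≈ 0.2496 seconds

Final answer: T_syn = 0.2496 seconds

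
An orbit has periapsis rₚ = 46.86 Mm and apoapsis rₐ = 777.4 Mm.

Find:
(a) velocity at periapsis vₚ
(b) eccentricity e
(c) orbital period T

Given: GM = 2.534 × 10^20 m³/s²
rₚ = 46.86 Mm = 4.686 × 10^7 m
rₐ = 777.4 Mm = 7.774 × 10^8 m
GM = 2.534 × 10^20 m³/s²
a = (rₚ + rₐ)/2 = 4.1213 × 10^8 m
e = (rₐ − rₚ)/(rₐ + rₚ) = (7.3054 × 10^8) / (8.2426 × 10^8) = 0.886298
(a) vₚ² = GM (2/rₚ − 1/a) = 2.534 × 10^20 × (4.26803 × 10^-8 − 2.42642 × 10^-9) = 1.02003 × 10^13 m²/s²;  vₚ = 3.1938 × 10^6 m/s ≈ 3194 km/s
(b) e = 0.886298 ≈ 0.8863
(c) a³ = 7.00007 × 10^25 m³;  T = 2π √(a³/GM) = 2π × 525.591 s = 3302.39 s ≈ 55.04 minutes

Final answer:
(a) velocity at periapsis vₚ = 3194 km/s
(b) eccentricity e = 0.8863
(c) orbital period T = 55.04 minutes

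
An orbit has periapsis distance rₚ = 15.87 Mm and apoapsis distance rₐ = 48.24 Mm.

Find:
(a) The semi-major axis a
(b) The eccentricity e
rₚ = 15.87 Mm = 1.587 × 10^7 m
rₐ = 48.24 Mm = 4.824 × 10^7 m
(a) a = (rₚ + rₐ)/2 = 3.2055 × 10^7 m ≈ 32.05 Mm
(b) e = (rₐ − rₚ)/(rₐ + rₚ) = (3.237 × 10^7) / (6.411 × 10^7) = 0.504913

Final answer:
(a) a = 32.05 Mm
(b) e = 0.5049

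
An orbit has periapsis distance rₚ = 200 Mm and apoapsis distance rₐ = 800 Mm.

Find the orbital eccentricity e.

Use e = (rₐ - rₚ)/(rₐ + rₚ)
rₚ = 200 Mm = 2 × 10^8 m
rₐ = 800 Mm = 8 × 10^8 m
rₐ − rₚ = 6 × 10^8 m
rₐ + rₚ = 1 × 10^9 m
e = (rₐ − rₚ)/(rₐ + rₚ) = 0.6

Final answer: e = 0.6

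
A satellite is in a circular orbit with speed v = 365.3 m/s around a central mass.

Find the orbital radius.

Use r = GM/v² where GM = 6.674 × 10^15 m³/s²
v = 365.3 m/s
GM = 6.674 × 10^15 m³/s²
v² = 133444 m²/s²
r = GM/v² = (6.674 × 10^15) / 133444 = 5.00135 × 10^10 m ≈ 50.01 Gm

Final answer: 50.01 Gm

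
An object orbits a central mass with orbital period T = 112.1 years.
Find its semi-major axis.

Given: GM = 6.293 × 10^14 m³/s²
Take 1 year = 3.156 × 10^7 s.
T = 112.1 years = 3.53788 × 10^9 s
GM = 6.293 × 10^14 m³/s²
Kepler's third law: a³ = GM T² / (4π²)
T² = 1.25166 × 10^19 s²
a³ = (6.293 × 10^14) × (1.25166 × 10^19) / (4π²) = 1.99519 × 10^32 m³
a = (a³)^(1/3) = 5.84334 × 10^10 m ≈ 58.43 Gm

Final answer: 58.43 Gm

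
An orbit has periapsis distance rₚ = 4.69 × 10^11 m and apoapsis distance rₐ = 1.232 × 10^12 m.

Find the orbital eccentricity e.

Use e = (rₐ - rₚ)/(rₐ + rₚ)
rₚ = 4.69 × 10^11 m
rₐ = 1.232 × 10^12 m
rₐ − rₚ = 7.63 × 10^11 m
rₐ + rₚ = 1.701 × 10^12 m
e = (rₐ − rₚ)/(rₐ + rₚ) = 0.44856

Final answer: e = 0.4486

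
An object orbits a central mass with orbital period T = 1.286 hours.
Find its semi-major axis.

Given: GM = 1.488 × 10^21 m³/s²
T = 1.286 hours = 4629.6 s
GM = 1.488 × 10^21 m³/s²
Kepler's third law: a³ = GM T² / (4π²)
T² = 2.14332 × 10^7 s²
a³ = (1.488 × 10^21) × (2.14332 × 10^7) / (4π²) = 8.07849 × 10^26 m³
a = (a³)^(1/3) = 9.31344 × 10^8 m ≈ 9.313 × 10^8 m

Final answer: 9.313 × 10^8 m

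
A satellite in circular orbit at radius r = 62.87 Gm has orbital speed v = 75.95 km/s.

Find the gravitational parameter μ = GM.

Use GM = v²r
r = 62.87 Gm = 6.287 × 10^10 m
v = 75.95 km/s = 75950 m/s
v² = 5.7684 × 10^9 m²/s²
GM = v²r = 5.7684 × 10^9 × 6.287 × 10^10 = 3.62659 × 10^20 m³/s²
GM ≈ 3.627 × 10^20 m³/s²

Final answer: GM = 3.627 × 10^20 m³/s²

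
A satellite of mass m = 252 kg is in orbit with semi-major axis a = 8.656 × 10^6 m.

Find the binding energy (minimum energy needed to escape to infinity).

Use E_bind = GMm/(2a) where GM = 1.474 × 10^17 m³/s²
a = 8.656 × 10^6 m
GM = 1.474 × 10^17 m³/s²
m = 252 kg
GMm = 1.474 × 10^17 × 252 = 3.71448 × 10^19 m³·kg/s²
2a = 1.7312 × 10^7 m
E_bind = GMm/(2a) = 2.14561 × 10^12 J ≈ 2.146 TJ

Final answer: 2.146 TJ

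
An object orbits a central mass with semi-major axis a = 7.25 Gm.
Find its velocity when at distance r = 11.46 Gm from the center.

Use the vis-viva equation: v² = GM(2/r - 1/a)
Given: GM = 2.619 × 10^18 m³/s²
a = 7.25 Gm = 7.25 × 10^9 m
r = 11.46 Gm = 1.146 × 10^10 m
GM = 2.619 × 10^18 m³/s²
2/r − 1/a = 1.7452 × 10^-10 − 1.37931 × 10^-10 = 3.6589 × 10^-11 m⁻¹
v² = GM (2/r − 1/a) = 9.58267 × 10^7 m²/s²
v = 9789.11 m/s ≈ 9.789 km/s

Final answer: 9.789 km/s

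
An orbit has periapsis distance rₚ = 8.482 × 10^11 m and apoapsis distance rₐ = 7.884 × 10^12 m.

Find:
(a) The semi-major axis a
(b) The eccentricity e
rₚ = 8.482 × 10^11 m
rₐ = 7.884 × 10^12 m
(a) a = (rₚ + rₐ)/2 = 4.3661 × 10^12 m ≈ 4.366 × 10^12 m
(b) e = (rₐ − rₚ)/(rₐ + rₚ) = (7.0358 × 10^12) / (8.7322 × 10^12) = 0.805731

Final answer:
(a) a = 4.366 × 10^12 m
(b) e = 0.8057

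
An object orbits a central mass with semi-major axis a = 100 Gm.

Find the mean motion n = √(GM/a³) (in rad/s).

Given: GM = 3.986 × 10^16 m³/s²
a = 100 Gm = 1 × 10^11 m
GM = 3.986 × 10^16 m³/s²
a³ = 1 × 10^33 m³
GM/a³ = (3.986 × 10^16) / (1 × 10^33) = 3.986 × 10^-17 s⁻²
n = √(GM/a³) = 6.31348 × 10^-9 rad/s ≈ 6.313 × 10^-9 rad/s

Final answer: n = 6.313 × 10^-9 rad/s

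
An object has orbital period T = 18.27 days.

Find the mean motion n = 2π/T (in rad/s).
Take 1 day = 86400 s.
T = 18.27 days = 1.57853 × 10^6 s
n = 2π / (1.57853 × 10^6 s) = 3.98041 × 10^-6 rad/s ≈ 3.98 × 10^-6 rad/s

Final answer: n = 3.98 × 10^-6 rad/s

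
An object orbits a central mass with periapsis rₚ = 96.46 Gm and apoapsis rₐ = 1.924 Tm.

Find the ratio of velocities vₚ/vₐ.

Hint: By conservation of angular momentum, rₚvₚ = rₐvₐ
rₚ = 96.46 Gm = 9.646 × 10^10 m
rₐ = 1.924 Tm = 1.924 × 10^12 m
rₚvₚ = rₐvₐ  ⇒  vₚ/vₐ = rₐ/rₚ
vₚ/vₐ = (1.924 × 10^12) / (9.646 × 10^10) = 19.9461

Final answer: vₚ/vₐ = 19.95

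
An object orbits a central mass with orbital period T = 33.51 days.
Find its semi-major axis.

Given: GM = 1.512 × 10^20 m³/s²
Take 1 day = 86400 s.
T = 33.51 days = 2.89526 × 10^6 s
GM = 1.512 × 10^20 m³/s²
Kepler's third law: a³ = GM T² / (4π²)
T² = 8.38255 × 10^12 s²
a³ = (1.512 × 10^20) × (8.38255 × 10^12) / (4π²) = 3.21047 × 10^31 m³
a = (a³)^(1/3) = 3.17826 × 10^10 m ≈ 3.178 × 10^10 m

Final answer: 3.178 × 10^10 m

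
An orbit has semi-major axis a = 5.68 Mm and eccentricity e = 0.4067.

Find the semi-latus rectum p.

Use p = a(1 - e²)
a = 5.68 Mm = 5.68 × 10^6 m
e = 0.4067,  e² = 0.165405,  1 − e² = 0.834595
p = a(1 − e²) = 5.68 × 10^6 m × 0.834595 = 4.7405 × 10^6 m ≈ 4.741 Mm

Final answer: p = 4.741 Mm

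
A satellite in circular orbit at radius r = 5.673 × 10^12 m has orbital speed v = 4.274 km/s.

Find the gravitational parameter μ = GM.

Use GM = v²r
r = 5.673 × 10^12 m
v = 4.274 km/s = 4274 m/s
v² = 1.82671 × 10^7 m²/s²
GM = v²r = 1.82671 × 10^7 × 5.673 × 10^12 = 1.03629 × 10^20 m³/s²
GM ≈ 1.036 × 10^20 m³/s²

Final answer: GM = 1.036 × 10^20 m³/s²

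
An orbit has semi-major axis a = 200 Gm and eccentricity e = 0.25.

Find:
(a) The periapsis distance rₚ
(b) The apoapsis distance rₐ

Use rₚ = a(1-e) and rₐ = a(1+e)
a = 200 Gm = 2 × 10^11 m
e = 0.25:  1 − e = 0.75,  1 + e = 1.25
(a) rₚ = a(1 − e) = 2 × 10^11 m × 0.75 = 1.5 × 10^11 m ≈ 150 Gm
(b) rₐ = a(1 + e) = 2 × 10^11 m × 1.25 = 2.5 × 10^11 m ≈ 250 Gm

Final answer:
(a) rₚ = 150 Gm
(b) rₐ = 250 Gm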